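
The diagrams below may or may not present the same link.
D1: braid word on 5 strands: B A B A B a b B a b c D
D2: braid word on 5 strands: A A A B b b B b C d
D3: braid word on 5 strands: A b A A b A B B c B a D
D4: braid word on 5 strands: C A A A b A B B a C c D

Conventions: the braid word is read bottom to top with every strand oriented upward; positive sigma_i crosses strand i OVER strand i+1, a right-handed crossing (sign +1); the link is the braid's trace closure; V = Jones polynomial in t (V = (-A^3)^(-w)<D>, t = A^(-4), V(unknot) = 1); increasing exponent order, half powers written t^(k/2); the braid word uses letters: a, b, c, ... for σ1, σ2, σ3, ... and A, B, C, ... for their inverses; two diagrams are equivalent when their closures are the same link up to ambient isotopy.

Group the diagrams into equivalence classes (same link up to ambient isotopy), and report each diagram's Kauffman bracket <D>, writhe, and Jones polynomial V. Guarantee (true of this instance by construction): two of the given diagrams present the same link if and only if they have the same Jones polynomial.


grouping into links: {D1} | {D2} | {D3, D4}
V(D1) = 1  (w -2, c 12, <D> = A^-6)
V(D2) = -t^-4 + t^-3 + t^-1  [10 crossings, <D> = A^-2 + A^6 - A^10, w = -2]
V(D3) = -t^-6 + t^-5 - t^-4 + 2t^-3 - t^-2 + t^-1  (w -4, c 12, <D> = A^-8 - A^-4 + 2 - A^4 + A^8 - A^12)
V(D4) = -t^-6 + t^-5 - t^-4 + 2t^-3 - t^-2 + t^-1  [12 crossings, <D> = A^-14 - A^-10 + 2A^-6 - A^-2 + A^2 - A^6, w = -6]
why: 3 values of V(t) split the 4 diagrams


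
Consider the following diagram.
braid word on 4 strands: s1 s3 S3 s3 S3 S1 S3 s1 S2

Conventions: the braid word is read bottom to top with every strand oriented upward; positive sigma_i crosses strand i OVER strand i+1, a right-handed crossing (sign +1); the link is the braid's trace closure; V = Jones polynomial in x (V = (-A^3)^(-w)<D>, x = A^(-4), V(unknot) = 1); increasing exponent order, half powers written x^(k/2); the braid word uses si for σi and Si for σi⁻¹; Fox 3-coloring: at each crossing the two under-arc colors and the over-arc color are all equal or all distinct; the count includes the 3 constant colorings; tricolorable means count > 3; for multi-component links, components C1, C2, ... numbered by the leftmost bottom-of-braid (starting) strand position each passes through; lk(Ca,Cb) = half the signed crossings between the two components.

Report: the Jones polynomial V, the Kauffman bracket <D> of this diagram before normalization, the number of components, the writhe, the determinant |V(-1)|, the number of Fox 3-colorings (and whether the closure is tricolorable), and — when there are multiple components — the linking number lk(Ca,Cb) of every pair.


Jones polynomial: V(x) = 1
<D> = -A^-3; writhe -1
components 1, writhe -1 (9 crossings)
3-colorings: 3 of 3^9, det 1 — not tricolorable
note: w = -1 (over 9 crossings) is diagram-only; (-A^3)^(1) removes it from V


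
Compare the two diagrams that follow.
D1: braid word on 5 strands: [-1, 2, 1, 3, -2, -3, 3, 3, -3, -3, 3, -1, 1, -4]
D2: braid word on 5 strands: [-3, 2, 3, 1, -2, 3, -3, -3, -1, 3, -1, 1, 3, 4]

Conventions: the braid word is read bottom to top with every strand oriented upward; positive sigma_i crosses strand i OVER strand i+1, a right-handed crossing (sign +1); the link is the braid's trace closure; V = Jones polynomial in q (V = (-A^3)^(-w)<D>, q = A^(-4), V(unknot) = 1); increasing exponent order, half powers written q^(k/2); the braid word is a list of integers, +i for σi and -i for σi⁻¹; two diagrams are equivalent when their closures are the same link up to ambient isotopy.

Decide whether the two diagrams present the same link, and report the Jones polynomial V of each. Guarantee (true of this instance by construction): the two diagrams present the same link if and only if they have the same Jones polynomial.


same link: yes
V(D1) = 1  [14 crossings, <D> = 1, w = 0]
V(D2) = 1  (w +2, c 14, <D> = A^6)
note: all 2 diagrams share one V(q), hence one class


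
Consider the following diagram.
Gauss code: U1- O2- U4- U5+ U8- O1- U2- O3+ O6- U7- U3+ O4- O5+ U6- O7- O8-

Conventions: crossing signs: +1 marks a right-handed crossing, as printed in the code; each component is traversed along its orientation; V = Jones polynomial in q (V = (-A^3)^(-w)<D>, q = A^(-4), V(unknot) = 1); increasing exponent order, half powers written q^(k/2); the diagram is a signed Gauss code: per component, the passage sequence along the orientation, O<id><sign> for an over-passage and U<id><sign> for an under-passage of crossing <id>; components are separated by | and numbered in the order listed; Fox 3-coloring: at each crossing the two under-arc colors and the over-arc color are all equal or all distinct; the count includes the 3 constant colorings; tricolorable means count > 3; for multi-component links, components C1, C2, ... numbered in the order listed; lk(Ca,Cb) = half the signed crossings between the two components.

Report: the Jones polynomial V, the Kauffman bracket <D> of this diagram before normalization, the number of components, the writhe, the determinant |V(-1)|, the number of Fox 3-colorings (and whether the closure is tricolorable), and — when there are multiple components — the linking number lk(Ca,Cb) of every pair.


Jones polynomial: V(q) = -q^-4 + q^-3 + q^-1
<D> = A^-8 + 1 - A^4; writhe -4
components 1, writhe -4 (8 crossings)
3-colorings: 9 of 3^8, det 3 — tricolorable
note: V spans 3 powers of q: at least 3 crossings in any diagram


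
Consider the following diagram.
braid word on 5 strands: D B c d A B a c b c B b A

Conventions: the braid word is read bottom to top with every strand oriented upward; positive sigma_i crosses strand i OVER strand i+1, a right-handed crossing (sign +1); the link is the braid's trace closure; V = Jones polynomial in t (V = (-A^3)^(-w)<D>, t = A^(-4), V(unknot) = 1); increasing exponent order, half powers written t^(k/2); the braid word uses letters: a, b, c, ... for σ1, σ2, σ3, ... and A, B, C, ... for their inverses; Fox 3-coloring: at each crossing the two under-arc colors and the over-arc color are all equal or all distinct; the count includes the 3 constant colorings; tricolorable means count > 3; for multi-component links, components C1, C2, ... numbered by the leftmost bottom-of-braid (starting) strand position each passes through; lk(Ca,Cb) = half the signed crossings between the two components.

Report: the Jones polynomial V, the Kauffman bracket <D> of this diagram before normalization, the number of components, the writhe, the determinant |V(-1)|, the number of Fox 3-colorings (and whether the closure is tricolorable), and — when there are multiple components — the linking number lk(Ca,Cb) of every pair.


V = -t^(-5/2) - t^(-1/2)
<D> = A^5 + A^13 (w = +1)
2 components over 13 crossings, w = +1
lk(C1,C2): -1
3 Fox colorings among 3^13, |V(-1)| = 2: not tricolorable
why: the 1 component pair carries total linking -1


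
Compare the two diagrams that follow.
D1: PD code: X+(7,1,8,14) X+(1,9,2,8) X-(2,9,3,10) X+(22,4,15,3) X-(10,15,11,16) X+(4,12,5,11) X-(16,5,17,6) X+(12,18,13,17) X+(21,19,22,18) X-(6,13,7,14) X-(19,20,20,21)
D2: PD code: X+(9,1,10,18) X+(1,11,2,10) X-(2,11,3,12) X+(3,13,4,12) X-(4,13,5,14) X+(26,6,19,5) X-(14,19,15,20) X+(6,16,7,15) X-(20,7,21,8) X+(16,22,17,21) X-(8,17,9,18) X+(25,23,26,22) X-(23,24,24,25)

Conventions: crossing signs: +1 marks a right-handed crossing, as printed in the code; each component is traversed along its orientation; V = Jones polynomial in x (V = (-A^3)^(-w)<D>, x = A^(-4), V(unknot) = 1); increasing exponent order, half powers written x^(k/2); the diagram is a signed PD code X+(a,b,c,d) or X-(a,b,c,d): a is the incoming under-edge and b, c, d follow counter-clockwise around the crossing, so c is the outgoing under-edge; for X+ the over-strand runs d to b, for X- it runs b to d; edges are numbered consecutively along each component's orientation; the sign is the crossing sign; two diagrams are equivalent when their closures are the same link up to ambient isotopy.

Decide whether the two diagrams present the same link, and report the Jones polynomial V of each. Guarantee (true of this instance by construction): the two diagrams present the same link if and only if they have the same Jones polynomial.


equivalent: yes
V(D1) = -x^(-3/2) + x^(-1/2) - 2x^(1/2) + x^(3/2) - 2x^(5/2) + x^(7/2)  (w +1, c 11, <D> = -A^-11 + 2A^-7 - A^-3 + 2A - A^5 + A^9)
V(D2) = -x^(-3/2) + x^(-1/2) - 2x^(1/2) + x^(3/2) - 2x^(5/2) + x^(7/2)  [13 crossings, <D> = -A^-11 + 2A^-7 - A^-3 + 2A - A^5 + A^9, w = +1]
key observation: from 11 to 13 crossings by R-moves: one link, two diagrams


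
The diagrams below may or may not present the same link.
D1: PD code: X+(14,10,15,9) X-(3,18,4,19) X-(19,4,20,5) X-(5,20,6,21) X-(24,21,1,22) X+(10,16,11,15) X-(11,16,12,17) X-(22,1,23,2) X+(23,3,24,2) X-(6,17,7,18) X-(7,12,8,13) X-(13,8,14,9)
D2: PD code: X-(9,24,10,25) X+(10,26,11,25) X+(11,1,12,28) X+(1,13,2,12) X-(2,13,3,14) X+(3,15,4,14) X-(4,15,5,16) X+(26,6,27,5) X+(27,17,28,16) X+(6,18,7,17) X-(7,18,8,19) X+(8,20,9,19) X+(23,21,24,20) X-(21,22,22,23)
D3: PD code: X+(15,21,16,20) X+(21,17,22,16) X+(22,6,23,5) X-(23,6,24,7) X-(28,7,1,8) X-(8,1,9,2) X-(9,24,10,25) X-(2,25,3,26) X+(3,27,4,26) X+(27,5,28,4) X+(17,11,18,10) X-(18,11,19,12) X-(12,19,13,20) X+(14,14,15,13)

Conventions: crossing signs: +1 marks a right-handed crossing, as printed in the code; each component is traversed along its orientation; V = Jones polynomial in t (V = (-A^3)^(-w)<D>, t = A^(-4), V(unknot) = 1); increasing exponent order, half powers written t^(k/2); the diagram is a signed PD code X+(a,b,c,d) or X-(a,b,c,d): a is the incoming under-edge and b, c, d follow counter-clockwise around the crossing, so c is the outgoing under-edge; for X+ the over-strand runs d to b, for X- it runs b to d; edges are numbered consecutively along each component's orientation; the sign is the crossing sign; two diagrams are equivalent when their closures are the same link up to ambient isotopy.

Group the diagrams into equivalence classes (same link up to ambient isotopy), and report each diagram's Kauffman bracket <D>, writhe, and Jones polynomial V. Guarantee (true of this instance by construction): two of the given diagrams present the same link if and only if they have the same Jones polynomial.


classes: {D1} | {D2} | {D3}
V(D1) = -t^-4 + t^-3 + t^-1  [12 crossings, <D> = A^-14 + A^-6 - A^-2, w = -6]
V(D2) = t + t^3 - t^4  (w +4, c 14, <D> = -A^-4 + 1 + A^8)
D3 (bracket 1; 14 crossings at w = 0): V = 1
note: 3 classes among 3 diagrams; unequal V(t) rules out equality


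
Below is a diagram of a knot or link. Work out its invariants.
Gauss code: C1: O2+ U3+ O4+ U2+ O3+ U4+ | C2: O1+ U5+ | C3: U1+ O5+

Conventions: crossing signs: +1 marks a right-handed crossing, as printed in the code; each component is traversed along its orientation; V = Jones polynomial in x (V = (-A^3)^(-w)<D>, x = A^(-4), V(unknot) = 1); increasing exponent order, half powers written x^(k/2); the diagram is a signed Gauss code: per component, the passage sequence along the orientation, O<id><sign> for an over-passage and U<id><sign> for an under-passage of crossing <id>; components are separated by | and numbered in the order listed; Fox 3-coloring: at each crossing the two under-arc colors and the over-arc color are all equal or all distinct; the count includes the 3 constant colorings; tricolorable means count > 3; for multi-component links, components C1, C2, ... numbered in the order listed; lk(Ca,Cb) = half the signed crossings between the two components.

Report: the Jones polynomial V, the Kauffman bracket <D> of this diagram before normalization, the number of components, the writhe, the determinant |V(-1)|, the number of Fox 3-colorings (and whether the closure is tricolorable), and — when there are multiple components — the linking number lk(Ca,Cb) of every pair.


V(x) = x + x^2 + 2x^3 + x^4 - x^7
bracket: A^-13 - A^-1 - 2A^3 - A^7 - A^11, w = +5
3 components, writhe +5, over 5 crossings
lk(C1,C2) = 0
linking number lk(C1,C3) = 0
lk(C2,C3): +1
det 0, colorings 27 of 3^5 — tricolorable
observation: |V(-1)| = 0: so tricolorable, since 3 divides 0


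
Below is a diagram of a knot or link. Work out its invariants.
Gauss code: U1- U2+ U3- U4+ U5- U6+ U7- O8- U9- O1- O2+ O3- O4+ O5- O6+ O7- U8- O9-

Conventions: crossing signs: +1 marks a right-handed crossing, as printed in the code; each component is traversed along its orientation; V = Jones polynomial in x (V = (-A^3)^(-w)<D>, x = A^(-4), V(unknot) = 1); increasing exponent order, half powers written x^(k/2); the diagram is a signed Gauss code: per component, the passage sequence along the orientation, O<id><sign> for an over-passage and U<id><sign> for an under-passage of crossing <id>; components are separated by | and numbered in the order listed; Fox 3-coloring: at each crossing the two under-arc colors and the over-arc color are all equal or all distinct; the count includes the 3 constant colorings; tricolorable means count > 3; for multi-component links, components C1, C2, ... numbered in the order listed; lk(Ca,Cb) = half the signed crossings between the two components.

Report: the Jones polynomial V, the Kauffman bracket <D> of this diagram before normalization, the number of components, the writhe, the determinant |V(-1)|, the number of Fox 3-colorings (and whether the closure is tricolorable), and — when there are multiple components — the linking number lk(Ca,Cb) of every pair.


V(x) = -x^-4 + x^-3 + x^-1
bracket: -A^-5 - A^3 + A^7, w = -3
1 component, writhe -3, over 9 crossings
det 3, colorings 9 of 3^9 — tricolorable
observation: w = -3 shifts under R1 moves; the (-A^3)^(3) factor cancels that in V


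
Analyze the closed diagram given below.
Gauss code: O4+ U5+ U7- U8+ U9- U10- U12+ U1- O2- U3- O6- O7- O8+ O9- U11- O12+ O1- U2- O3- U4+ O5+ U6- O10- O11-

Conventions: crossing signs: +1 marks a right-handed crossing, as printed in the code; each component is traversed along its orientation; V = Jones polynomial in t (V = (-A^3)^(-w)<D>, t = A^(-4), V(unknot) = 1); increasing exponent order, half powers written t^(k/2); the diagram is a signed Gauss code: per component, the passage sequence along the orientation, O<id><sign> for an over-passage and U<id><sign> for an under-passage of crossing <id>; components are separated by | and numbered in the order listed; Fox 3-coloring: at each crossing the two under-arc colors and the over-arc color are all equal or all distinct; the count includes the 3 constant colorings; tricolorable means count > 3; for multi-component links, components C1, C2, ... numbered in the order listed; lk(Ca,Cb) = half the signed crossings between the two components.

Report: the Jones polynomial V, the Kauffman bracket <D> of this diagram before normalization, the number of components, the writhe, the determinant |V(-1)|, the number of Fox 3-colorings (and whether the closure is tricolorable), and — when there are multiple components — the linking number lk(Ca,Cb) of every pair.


Jones polynomial: V(t) = -t^-6 + t^-5 - t^-4 + 2t^-3 - t^-2 + t^-1
<D> = A^-8 - A^-4 + 2 - A^4 + A^8 - A^12; writhe -4
components 1, writhe -4 (12 crossings)
3-colorings: 3 of 3^12, det 7 — not tricolorable
note: |V(-1)| = 7: so not tricolorable, since 3 does not divide 7


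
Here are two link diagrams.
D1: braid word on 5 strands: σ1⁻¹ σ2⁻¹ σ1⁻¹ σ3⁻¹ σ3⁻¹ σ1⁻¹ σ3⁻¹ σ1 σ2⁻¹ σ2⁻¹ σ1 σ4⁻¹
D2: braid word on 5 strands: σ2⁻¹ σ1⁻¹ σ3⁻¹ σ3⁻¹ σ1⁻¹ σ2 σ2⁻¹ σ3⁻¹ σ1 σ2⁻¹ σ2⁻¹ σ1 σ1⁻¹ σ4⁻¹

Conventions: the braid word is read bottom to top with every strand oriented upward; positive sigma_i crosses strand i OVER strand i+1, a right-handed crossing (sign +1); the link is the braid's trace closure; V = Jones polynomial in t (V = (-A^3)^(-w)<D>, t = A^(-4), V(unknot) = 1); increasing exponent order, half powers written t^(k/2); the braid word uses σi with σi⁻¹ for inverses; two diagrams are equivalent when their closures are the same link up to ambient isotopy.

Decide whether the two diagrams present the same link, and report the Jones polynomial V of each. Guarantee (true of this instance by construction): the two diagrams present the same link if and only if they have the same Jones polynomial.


same link: yes
V(D1) = t^-8 - 2t^-7 + t^-6 - 2t^-5 + 2t^-4 + t^-2  [12 crossings, <D> = A^-16 + 2A^-8 - 2A^-4 + 1 - 2A^4 + A^8, w = -8]
V(D2) = t^-8 - 2t^-7 + t^-6 - 2t^-5 + 2t^-4 + t^-2  (w -8, c 14, <D> = A^-16 + 2A^-8 - 2A^-4 + 1 - 2A^4 + A^8)
note: all 2 diagrams share one V(t), hence one class


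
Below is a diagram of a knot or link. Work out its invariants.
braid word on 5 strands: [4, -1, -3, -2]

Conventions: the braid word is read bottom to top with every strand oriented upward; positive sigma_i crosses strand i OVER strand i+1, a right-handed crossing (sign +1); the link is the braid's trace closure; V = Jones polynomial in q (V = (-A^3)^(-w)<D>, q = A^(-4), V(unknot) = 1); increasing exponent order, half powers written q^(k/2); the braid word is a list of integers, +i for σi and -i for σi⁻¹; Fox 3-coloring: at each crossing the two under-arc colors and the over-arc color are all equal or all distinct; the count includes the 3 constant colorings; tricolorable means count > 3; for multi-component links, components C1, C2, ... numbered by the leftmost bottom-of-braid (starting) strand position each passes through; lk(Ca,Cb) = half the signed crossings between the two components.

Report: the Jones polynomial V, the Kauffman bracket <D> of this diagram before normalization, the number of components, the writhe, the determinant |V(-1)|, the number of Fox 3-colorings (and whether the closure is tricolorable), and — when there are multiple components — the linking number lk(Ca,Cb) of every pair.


Jones polynomial: V(q) = 1
<D> = A^-6; writhe -2
components 1, writhe -2 (4 crossings)
3-colorings: 3 of 3^4, det 1 — not tricolorable
note: det 1 = |V(-1)|; not divisible by 3, so not tricolorable


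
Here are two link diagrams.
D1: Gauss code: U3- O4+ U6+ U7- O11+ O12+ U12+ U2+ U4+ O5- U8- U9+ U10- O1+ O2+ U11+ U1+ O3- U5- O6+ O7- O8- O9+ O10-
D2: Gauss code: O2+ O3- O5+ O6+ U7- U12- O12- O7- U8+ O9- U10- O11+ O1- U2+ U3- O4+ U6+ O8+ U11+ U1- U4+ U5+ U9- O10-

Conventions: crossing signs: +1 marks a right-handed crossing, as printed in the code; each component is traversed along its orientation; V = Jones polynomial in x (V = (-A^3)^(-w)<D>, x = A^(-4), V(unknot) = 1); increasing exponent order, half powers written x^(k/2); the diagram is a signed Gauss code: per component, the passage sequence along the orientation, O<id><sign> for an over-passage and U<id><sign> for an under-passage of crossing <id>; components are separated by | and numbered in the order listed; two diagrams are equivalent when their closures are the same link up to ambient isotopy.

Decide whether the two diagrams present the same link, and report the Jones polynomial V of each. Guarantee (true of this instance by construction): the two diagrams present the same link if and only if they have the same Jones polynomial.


same link: no
V(D1) = -x^-3 + 2x^-2 - 2x^-1 + 3 - 2x + 2x^2 - x^3  [12 crossings, <D> = -A^-6 + 2A^-2 - 2A^2 + 3A^6 - 2A^10 + 2A^14 - A^18, w = +2]
V(D2) = 1  (w 0, c 12, <D> = 1)
note: 2 classes among 2 diagrams; unequal V(x) rules out equality


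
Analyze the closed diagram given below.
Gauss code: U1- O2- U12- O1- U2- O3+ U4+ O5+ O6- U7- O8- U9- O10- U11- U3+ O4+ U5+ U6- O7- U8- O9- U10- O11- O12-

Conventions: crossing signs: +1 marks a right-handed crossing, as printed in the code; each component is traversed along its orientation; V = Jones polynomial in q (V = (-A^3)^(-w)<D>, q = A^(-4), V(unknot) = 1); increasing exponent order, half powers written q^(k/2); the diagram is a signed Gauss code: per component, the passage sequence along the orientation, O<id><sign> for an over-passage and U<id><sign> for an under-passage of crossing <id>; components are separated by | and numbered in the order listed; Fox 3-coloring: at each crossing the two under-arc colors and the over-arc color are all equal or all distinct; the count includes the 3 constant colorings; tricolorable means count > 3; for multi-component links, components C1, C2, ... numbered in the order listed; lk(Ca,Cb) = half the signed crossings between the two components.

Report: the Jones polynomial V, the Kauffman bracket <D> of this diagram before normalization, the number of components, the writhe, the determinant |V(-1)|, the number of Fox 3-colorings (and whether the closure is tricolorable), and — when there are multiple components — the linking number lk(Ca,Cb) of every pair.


Jones polynomial: V(q) = q^-8 - 2q^-7 + q^-6 - 2q^-5 + 2q^-4 + q^-2
<D> = A^-10 + 2A^-2 - 2A^2 + A^6 - 2A^10 + A^14; writhe -6
components 1, writhe -6 (12 crossings)
3-colorings: 27 of 3^12, det 9 — tricolorable
note: w = -6 shifts under R1 moves; the (-A^3)^(6) factor cancels that in V


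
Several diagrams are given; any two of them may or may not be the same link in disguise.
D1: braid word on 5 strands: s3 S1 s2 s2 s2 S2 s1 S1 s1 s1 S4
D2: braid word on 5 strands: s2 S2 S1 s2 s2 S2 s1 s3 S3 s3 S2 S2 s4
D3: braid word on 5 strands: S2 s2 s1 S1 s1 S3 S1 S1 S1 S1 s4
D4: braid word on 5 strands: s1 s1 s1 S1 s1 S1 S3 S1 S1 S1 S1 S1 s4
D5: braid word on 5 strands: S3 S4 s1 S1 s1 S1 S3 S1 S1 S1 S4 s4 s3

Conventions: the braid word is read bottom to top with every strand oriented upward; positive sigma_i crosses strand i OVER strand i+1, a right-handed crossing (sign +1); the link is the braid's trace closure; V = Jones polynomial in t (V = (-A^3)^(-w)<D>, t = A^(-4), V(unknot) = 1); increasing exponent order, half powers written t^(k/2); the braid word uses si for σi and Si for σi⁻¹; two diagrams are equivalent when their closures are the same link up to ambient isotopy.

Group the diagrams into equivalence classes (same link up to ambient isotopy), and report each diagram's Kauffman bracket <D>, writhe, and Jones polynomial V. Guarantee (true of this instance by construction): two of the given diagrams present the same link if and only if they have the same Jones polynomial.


grouping into links: {D1} | {D2} | {D3, D4, D5}
V(D1) = -t^(1/2) - t^(5/2)  (w +3, c 11, <D> = A^-1 + A^7)
V(D2) = -t^(-5/2) - t^(-1/2)  (w +1, c 13, <D> = A^5 + A^13)
V(D3) = t^(-9/2) - t^(-5/2) - t^(-3/2) - t^(-1/2)  [11 crossings, <D> = A^-7 + A^-3 + A - A^9, w = -3]
V(D4) = t^(-9/2) - t^(-5/2) - t^(-3/2) - t^(-1/2)  (w -3, c 13, <D> = A^-7 + A^-3 + A - A^9)
V(D5) = t^(-9/2) - t^(-5/2) - t^(-3/2) - t^(-1/2)  [13 crossings, <D> = A^-13 + A^-9 + A^-5 - A^3, w = -5]
key observation: V(t) takes 3 values over 5 diagrams, fixing the grouping


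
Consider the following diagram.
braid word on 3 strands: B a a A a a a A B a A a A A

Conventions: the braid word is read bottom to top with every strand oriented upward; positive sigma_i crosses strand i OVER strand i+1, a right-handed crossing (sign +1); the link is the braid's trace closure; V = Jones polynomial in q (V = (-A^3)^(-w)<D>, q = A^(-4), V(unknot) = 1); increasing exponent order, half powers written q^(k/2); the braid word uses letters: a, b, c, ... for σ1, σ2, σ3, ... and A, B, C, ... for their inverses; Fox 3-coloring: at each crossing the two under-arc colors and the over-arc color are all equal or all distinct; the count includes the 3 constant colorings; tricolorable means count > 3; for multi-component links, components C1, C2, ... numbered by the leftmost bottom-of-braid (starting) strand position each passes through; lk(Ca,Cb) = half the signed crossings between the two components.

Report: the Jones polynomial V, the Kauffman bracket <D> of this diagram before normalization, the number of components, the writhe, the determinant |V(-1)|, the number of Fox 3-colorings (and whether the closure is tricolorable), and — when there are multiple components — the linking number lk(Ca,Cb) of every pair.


Jones polynomial: V(q) = 1
<D> = 1; writhe 0
components 1, writhe 0 (14 crossings)
3-colorings: 3 of 3^14, det 1 — not tricolorable
note: w = 0 shifts under R1 moves; the (-A^3)^(0) factor cancels that in V


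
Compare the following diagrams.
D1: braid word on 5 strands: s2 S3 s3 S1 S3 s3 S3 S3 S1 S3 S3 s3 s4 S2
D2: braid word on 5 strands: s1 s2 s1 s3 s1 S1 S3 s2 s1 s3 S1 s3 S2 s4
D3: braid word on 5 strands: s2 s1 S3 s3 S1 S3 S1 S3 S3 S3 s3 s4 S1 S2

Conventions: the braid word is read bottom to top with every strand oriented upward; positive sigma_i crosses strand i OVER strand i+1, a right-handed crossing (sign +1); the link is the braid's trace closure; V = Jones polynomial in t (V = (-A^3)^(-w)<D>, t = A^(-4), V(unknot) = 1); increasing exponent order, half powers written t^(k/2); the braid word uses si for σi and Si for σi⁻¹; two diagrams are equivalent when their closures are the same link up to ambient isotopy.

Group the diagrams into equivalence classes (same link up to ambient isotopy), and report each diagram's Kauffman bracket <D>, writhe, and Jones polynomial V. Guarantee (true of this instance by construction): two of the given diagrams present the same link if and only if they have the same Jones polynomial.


classes: {D1, D3} | {D2}
V(D1) = -t^-7 + t^-4 + 2t^-3 + t^-2 + t^-1  [14 crossings, <D> = A^-8 + A^-4 + 2 + A^4 - A^16, w = -4]
V(D2) = t + 2t^3 + t^5  (w +6, c 14, <D> = A^-2 + 2A^6 + A^14)
V(D3) = -t^-7 + t^-4 + 2t^-3 + t^-2 + t^-1  (w -4, c 14, <D> = A^-8 + A^-4 + 2 + A^4 - A^16)
insight: V(t) takes 2 values over 3 diagrams, fixing the grouping


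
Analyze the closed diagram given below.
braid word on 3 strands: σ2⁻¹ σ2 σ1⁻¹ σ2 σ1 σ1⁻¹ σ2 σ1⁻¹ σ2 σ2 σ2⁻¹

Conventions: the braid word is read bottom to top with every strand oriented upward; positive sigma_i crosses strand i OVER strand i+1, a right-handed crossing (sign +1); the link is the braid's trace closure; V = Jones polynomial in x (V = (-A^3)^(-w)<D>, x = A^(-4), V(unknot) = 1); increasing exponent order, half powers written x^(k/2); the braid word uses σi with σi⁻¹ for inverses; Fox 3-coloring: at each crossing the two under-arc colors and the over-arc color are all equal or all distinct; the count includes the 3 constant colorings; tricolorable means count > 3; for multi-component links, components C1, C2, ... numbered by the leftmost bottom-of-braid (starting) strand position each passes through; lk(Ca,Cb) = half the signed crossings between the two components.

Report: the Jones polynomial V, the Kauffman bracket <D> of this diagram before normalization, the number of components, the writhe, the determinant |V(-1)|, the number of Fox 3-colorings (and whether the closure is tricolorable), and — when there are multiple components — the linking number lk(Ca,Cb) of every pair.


Jones polynomial: V(x) = -x^(-3/2) + x^(-1/2) - 2x^(1/2) + x^(3/2) - 2x^(5/2) + x^(7/2)
<D> = -A^-11 + 2A^-7 - A^-3 + 2A - A^5 + A^9; writhe +1
components 2, writhe +1 (11 crossings)
linking number lk(C1,C2) = 0
3-colorings: 3 of 3^11, det 8 — not tricolorable
note: every pair of the 2 components has lk = 0


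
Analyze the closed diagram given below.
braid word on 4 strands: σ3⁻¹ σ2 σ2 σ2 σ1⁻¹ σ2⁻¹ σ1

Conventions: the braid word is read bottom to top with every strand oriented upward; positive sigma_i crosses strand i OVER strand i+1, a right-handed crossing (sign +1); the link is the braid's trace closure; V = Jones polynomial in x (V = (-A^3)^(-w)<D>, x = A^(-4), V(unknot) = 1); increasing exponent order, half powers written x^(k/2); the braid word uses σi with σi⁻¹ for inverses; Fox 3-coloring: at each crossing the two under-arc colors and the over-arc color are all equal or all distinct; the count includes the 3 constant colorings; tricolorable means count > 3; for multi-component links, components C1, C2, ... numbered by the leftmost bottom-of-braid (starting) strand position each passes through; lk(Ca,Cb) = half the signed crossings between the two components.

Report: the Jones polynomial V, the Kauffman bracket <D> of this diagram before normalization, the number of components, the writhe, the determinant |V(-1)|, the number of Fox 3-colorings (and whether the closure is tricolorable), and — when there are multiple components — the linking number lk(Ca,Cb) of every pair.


Jones polynomial: V(x) = x + x^3 - x^4
<D> = A^-13 - A^-9 - A^-1; writhe +1
components 1, writhe +1 (7 crossings)
3-colorings: 9 of 3^7, det 3 — tricolorable
note: w = +1 (over 7 crossings) is diagram-only; (-A^3)^(-1) removes it from V


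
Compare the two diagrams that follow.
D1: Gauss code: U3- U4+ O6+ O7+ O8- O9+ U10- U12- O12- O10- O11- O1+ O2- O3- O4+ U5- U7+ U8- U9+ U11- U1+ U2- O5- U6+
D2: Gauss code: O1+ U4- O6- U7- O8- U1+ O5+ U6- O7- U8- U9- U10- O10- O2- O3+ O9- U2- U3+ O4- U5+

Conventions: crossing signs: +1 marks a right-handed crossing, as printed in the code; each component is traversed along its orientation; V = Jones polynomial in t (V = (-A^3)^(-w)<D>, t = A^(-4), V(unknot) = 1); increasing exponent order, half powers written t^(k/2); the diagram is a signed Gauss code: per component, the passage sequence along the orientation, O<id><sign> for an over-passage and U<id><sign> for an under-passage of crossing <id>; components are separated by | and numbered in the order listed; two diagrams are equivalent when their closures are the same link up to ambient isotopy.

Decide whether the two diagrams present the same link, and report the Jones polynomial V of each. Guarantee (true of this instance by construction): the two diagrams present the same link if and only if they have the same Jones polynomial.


same link: no
V(D1) = 1  [12 crossings, <D> = A^-6, w = -2]
V(D2) = t^-5 - 2t^-4 + 2t^-3 - 2t^-2 + 2t^-1 - 1 + t  (w -4, c 10, <D> = A^-16 - A^-12 + 2A^-8 - 2A^-4 + 2 - 2A^4 + A^8)
note: 2 classes among 2 diagrams; unequal V(t) rules out equality


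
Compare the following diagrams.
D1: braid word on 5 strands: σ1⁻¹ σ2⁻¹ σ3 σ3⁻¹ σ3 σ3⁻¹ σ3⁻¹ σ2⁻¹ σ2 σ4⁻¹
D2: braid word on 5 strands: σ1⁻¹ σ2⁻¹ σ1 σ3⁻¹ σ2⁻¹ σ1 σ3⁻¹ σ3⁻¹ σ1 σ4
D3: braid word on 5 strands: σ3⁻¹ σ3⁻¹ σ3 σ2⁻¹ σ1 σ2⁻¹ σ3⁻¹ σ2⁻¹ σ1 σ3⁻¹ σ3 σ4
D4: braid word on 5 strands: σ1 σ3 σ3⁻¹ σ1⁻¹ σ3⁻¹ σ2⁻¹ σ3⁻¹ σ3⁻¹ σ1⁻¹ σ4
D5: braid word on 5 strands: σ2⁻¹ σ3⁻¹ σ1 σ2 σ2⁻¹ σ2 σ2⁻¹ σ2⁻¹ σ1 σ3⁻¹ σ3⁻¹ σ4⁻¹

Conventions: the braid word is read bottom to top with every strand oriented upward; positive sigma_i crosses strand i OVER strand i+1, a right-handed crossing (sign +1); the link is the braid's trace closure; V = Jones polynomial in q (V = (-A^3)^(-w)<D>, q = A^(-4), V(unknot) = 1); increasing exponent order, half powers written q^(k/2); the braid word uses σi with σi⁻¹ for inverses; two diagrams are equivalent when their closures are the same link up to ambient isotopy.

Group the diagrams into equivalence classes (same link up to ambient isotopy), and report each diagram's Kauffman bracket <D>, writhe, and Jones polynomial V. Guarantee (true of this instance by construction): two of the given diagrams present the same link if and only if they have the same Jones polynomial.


grouping into links: {D1} | {D2, D3, D5} | {D4}
V(D1) = 1  (w -4, c 10, <D> = A^-12)
D2 (bracket A^-10 - A^-6 + 2A^-2 - 2A^2 + 2A^6 - 2A^10 + A^14; 10 crossings at w = -2): V = q^-5 - 2q^-4 + 2q^-3 - 2q^-2 + 2q^-1 - 1 + q
V(D3) = q^-5 - 2q^-4 + 2q^-3 - 2q^-2 + 2q^-1 - 1 + q  [12 crossings, <D> = A^-10 - A^-6 + 2A^-2 - 2A^2 + 2A^6 - 2A^10 + A^14, w = -2]
V(D4) = -q^-4 + q^-3 + q^-1  [10 crossings, <D> = A^-8 + 1 - A^4, w = -4]
V(D5) = q^-5 - 2q^-4 + 2q^-3 - 2q^-2 + 2q^-1 - 1 + q  [12 crossings, <D> = A^-16 - A^-12 + 2A^-8 - 2A^-4 + 2 - 2A^4 + A^8, w = -4]
key observation: 3 classes among 5 diagrams; unequal V(q) rules out equality


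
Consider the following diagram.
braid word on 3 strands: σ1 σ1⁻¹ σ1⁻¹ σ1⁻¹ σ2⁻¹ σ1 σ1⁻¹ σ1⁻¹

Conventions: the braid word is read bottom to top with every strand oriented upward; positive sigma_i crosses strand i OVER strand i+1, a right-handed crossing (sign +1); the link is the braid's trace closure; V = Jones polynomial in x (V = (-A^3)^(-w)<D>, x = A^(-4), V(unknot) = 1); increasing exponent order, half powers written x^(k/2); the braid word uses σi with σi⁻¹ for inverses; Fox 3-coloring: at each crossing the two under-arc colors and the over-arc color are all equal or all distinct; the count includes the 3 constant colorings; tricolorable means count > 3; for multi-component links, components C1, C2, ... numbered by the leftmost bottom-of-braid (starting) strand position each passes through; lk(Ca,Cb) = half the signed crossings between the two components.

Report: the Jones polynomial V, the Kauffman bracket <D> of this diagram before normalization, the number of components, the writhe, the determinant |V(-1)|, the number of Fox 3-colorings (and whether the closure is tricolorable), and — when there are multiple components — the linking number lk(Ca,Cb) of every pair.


V(x) = -x^-4 + x^-3 + x^-1
bracket: A^-8 + 1 - A^4, w = -4
1 component, writhe -4, over 8 crossings
det 3, colorings 9 of 3^8 — tricolorable
observation: det 3 = |V(-1)|; divisible by 3, so tricolorable


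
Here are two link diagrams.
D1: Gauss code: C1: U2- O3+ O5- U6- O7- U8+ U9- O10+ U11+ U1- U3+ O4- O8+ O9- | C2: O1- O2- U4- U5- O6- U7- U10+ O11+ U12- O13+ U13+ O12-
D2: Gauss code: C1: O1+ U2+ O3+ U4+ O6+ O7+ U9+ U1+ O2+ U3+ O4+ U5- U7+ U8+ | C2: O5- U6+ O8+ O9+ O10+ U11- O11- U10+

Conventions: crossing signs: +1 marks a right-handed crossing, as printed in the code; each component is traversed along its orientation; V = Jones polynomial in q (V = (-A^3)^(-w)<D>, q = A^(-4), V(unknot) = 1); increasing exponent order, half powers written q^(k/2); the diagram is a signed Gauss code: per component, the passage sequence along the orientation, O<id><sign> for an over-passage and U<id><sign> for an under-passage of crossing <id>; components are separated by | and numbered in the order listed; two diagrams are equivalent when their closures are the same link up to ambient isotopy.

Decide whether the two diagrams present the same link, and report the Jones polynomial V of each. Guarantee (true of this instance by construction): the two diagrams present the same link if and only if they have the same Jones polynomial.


equivalent: no
D1 (bracket A^-7 - A^-3 + A + A^9; 13 crossings at w = -3): V = -q^(-9/2) - q^(-5/2) + q^(-3/2) - q^(-1/2)
V(D2) = -q^(5/2) - 2q^(9/2) + q^(11/2) - 2q^(13/2) + 2q^(15/2) - q^(17/2) + q^(19/2)  [11 crossings, <D> = -A^-17 + A^-13 - 2A^-9 + 2A^-5 - A^-1 + 2A^3 + A^11, w = +7]
observation: 2 classes among 2 diagrams; unequal V(q) rules out equality


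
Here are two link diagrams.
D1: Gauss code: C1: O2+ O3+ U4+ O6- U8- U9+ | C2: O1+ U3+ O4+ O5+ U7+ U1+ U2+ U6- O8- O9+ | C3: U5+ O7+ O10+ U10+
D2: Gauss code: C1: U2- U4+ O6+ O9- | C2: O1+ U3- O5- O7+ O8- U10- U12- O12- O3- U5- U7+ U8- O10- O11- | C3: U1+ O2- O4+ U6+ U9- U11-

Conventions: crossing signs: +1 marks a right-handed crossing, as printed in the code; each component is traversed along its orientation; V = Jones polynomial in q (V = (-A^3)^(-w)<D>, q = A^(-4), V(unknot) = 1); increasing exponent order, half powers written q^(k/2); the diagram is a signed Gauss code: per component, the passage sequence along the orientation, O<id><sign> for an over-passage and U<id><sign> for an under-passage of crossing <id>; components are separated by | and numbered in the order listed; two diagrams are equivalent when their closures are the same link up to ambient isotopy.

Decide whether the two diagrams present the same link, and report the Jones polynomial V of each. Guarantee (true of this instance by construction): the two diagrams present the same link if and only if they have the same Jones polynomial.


equivalent: no
D1 (bracket A^-2 + 2A^6 + A^14; 10 crossings at w = +6): V = q + 2q^3 + q^5
D2 (bracket A^-12 + 2A^-8 + 2A^-4 + 1 - A^4 - A^8; 12 crossings at w = -4): V = -q^-5 - q^-4 + q^-3 + 2q^-2 + 2q^-1 + 1
key observation: 2 values of V(q) split the 2 diagrams


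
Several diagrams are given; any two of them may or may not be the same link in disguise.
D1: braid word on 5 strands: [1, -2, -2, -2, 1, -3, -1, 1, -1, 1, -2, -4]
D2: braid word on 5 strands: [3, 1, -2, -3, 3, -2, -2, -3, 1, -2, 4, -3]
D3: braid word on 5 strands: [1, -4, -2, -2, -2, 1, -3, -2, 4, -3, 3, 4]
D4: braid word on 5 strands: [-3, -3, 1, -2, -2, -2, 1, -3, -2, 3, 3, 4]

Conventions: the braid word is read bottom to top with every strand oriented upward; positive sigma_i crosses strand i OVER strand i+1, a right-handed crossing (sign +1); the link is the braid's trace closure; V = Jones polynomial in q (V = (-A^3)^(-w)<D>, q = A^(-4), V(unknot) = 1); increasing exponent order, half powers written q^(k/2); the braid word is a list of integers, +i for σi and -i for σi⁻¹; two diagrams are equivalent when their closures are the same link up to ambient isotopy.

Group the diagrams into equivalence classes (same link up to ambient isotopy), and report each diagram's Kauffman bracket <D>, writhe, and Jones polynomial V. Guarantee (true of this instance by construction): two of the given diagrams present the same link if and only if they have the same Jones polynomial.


equivalence classes: {D1, D2, D3, D4}
D1 (bracket A^-16 - A^-12 + 2A^-8 - 2A^-4 + 2 - 2A^4 + A^8; 12 crossings at w = -4): V = q^-5 - 2q^-4 + 2q^-3 - 2q^-2 + 2q^-1 - 1 + q
V(D2) = q^-5 - 2q^-4 + 2q^-3 - 2q^-2 + 2q^-1 - 1 + q  [12 crossings, <D> = A^-10 - A^-6 + 2A^-2 - 2A^2 + 2A^6 - 2A^10 + A^14, w = -2]
D3 (bracket A^-10 - A^-6 + 2A^-2 - 2A^2 + 2A^6 - 2A^10 + A^14; 12 crossings at w = -2): V = q^-5 - 2q^-4 + 2q^-3 - 2q^-2 + 2q^-1 - 1 + q
V(D4) = q^-5 - 2q^-4 + 2q^-3 - 2q^-2 + 2q^-1 - 1 + q  [12 crossings, <D> = A^-10 - A^-6 + 2A^-2 - 2A^2 + 2A^6 - 2A^10 + A^14, w = -2]
key observation: one V(q) for all 4 diagrams — one class (guaranteed)


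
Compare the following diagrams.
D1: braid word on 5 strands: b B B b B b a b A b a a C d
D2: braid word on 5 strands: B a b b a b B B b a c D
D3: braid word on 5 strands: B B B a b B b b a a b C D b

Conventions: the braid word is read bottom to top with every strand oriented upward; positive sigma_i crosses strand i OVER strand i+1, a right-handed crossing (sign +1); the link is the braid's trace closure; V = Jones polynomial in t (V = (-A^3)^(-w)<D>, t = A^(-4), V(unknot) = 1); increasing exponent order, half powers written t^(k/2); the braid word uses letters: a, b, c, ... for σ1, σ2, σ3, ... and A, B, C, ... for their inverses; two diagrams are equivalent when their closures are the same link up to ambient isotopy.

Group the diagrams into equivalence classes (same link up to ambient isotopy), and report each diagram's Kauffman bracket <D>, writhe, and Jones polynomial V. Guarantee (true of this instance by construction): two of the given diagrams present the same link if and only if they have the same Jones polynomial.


equivalence classes: {D1, D2, D3}
D1 (bracket -A^-12 + A^-8 - A^-4 + 2 - A^4 + A^8; 14 crossings at w = +4): V = t - t^2 + 2t^3 - t^4 + t^5 - t^6
V(D2) = t - t^2 + 2t^3 - t^4 + t^5 - t^6  (w +4, c 12, <D> = -A^-12 + A^-8 - A^-4 + 2 - A^4 + A^8)
D3 (bracket -A^-18 + A^-14 - A^-10 + 2A^-6 - A^-2 + A^2; 14 crossings at w = +2): V = t - t^2 + 2t^3 - t^4 + t^5 - t^6
key observation: all 3 diagrams share one V(t), hence one class


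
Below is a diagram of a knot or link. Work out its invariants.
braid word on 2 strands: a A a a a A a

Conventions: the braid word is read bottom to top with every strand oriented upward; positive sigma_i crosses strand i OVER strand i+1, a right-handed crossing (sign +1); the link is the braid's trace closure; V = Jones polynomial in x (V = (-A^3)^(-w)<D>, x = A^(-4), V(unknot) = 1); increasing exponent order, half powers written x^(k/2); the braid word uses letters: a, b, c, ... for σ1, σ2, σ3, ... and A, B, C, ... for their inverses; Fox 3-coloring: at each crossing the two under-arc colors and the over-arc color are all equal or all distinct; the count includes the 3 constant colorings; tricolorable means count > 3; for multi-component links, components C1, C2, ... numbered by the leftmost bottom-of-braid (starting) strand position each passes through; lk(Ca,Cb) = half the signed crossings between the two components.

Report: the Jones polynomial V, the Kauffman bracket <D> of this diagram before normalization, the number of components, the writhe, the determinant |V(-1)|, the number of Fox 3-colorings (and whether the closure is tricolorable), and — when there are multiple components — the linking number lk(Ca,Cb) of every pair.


V = x + x^3 - x^4
<D> = A^-7 - A^-3 - A^5 (w = +3)
1 component over 7 crossings, w = +3
9 Fox colorings among 3^7, |V(-1)| = 3: tricolorable
why: inverse pairs cancel, leaving σ1 σ1 σ1
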